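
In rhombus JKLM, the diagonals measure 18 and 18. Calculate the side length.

Half-diagonals are 9 and 9. side = sqrt(9^2 + 9^2) = sqrt(162) = 9*sqrt(2)

9*sqrt(2)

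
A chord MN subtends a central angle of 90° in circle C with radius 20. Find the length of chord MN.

Chord length = 2r sin(θ/2)
= 2 × 20 × sin(90°/2)
= 2 × 20 × sin(45°)
= 20*sqrt(2)

20*sqrt(2)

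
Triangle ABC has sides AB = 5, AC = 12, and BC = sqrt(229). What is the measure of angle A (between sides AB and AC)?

By the inverse law of cosines: cos(A) = (AB² + AC² - BC²) / (2 × AB × AC)
cos(A) = (5² + 12² - (sqrt(229))²) / (2 × 5 × 12)
cos(A) = (25 + 144 - (229)) / 120
cos(A) = -1/2
A = arccos(-1/2) = 120°

120°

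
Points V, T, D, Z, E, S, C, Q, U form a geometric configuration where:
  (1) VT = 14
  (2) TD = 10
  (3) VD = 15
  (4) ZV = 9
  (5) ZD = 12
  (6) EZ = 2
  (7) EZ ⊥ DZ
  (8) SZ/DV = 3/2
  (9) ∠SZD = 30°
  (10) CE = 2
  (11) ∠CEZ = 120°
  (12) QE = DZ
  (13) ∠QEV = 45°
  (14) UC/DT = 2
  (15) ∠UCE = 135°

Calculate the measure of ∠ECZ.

Step 1: By the law of cosines on triangle CEZ: CZ² = 2² + 2² − 2·2·2·cos(120°) = 12, so CZ = 2·√3.
Step 2: By the inverse law of cosines on triangle ECZ: cos(∠ECZ) = (2² + (2·√3)² − 2²) / (2·2·2·√3) = 12/13.86 = 0.866, so ∠ECZ = 30°.

Therefore, the measure of angle ∠ECZ = 30°.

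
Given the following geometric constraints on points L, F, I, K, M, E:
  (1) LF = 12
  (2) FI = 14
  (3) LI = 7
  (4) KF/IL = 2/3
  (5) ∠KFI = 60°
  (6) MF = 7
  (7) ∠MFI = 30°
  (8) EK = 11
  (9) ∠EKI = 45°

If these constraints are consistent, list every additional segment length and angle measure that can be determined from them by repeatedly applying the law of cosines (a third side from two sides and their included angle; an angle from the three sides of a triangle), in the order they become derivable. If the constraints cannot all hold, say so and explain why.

The constraints are consistent. Derivable facts, in order:
After 1 step:
- IK ≈ 12.35
- IM ≈ 8.68
- ∠FIL = 58.98°
- ∠FLI = 91.02°
- ∠IFL = 29.99°
After 2 steps:
- IE ≈ 9.02
- ∠FIK = 19.11°
- ∠FIM = 23.79°
- ∠FKI = 100.89°
- ∠FMI = 126.21°
After 3 steps:
- ∠EIK = 59.57°
- ∠IEK = 75.43°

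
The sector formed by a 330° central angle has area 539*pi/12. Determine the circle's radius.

The sector covers 330°/360° = 11/12 of the full circle.
Full circle area = 539*pi/12 / 11/12 = 49*pi.
Since full area = πr², we get r² = 49*pi/π = 49, so r = 7.

7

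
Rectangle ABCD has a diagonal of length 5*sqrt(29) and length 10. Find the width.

Using the Pythagorean theorem: d^2 = a^2 + b^2
b^2 = d^2 - a^2
b^2 = 725 - 100
b^2 = 625
b = sqrt(625) = 25

25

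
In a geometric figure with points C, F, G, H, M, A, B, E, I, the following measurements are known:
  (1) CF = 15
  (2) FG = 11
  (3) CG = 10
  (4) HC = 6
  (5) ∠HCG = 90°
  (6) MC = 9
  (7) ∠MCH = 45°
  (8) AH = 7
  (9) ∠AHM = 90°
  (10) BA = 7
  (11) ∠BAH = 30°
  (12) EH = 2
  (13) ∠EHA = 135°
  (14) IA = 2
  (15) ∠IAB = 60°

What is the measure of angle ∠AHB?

Step 1: By the law of cosines on triangle HAB: HB² = 7² + 7² − 2·7·7·cos(30°) = 13.13, so HB ≈ 3.62.
Step 2: By the inverse law of cosines on triangle AHB: cos(∠AHB) = (7² + 3.62² − 7²) / (2·7·3.62) = 13.13/50.73 = 0.2588, so ∠AHB = 75°.

Therefore, the measure of angle ∠AHB = 75°.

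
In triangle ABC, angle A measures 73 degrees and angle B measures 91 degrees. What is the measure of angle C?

By the triangle angle sum property, the three interior angles of any triangle add up to 180°.
We know angle A = 73° and angle B = 91°, so their sum is 164°.
Therefore angle C = 180° - 164° = 16°.

16 degrees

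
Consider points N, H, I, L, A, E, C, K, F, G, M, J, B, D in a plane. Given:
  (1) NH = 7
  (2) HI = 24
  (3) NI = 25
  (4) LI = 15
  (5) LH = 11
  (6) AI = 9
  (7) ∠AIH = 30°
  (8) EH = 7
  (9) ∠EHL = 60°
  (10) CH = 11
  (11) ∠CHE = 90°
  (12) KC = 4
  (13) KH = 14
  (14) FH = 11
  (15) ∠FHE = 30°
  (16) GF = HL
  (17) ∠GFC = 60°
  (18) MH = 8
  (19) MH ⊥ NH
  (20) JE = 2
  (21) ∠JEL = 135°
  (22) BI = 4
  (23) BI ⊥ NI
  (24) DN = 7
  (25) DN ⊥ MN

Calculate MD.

Step 1: By the law of cosines on triangle NHM: NM² = 7² + 8² − 2·7·8·cos(90°) = 113, so NM = √113.
Step 2: By the law of cosines on triangle MND: MD² = √113² + 7² − 2·√113·7·cos(90°) = 162, so MD = 9·√2.

Therefore, the length of MD = 9·√2.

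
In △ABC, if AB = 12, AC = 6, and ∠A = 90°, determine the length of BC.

Since angle A = 90°, this is a right triangle and the law of cosines reduces to the Pythagorean theorem.
BC^2 = 12^2 + 6^2 = 180
BC = 6*sqrt(5)

6*sqrt(5)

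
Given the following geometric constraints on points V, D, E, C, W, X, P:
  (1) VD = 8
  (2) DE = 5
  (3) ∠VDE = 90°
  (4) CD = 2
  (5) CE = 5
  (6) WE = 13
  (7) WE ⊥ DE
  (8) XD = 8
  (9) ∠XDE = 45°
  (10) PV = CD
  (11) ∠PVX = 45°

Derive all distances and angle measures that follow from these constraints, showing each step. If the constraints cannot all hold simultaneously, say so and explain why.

The constraints are consistent.

From the given relations:
  PV = CD = 2

Step 1: From VD = 8, DE = 5, and ∠VDE = 90°, by the law of cosines:
  VE² = VD² + DE² - 2·VD·DE·cos(90°) = 64 + 25 - 0 = 89
  VE = √89

Step 2: From DE = 5, EW = 13, and ∠DEW = 90°, by the law of cosines:
  DW² = DE² + EW² - 2·DE·EW·cos(90°) = 25 + 169 - 0 = 194
  DW = √194

Step 3: From ED = 5, DX = 8, and ∠EDX = 45°, by the law of cosines:
  EX² = ED² + DX² - 2·ED·DX·cos(45°) = 25 + 64 - 56.57 = 32.43
  EX ≈ 5.69

Step 4: From DC = 2, DE = 5, CE = 5, by the inverse law of cosines:
  cos(∠CDE) = (DC² + DE² - CE²) / (2·DC·DE)
  ∠CDE = 78.46°

Step 5: From EC = 5, ED = 5, CD = 2, by the inverse law of cosines:
  cos(∠CED) = (EC² + ED² - CD²) / (2·EC·ED)
  ∠CED = 23.07°

Step 6: From CD = 2, CE = 5, DE = 5, by the inverse law of cosines:
  cos(∠DCE) = (CD² + CE² - DE²) / (2·CD·CE)
  ∠DCE = 78.46°

Step 7: From VD = 8, VE = √89, DE = 5, by the inverse law of cosines:
  cos(∠DVE) = (VD² + VE² - DE²) / (2·VD·VE)
  ∠DVE = 32.01°

Step 8: From DE = 5, DW = √194, EW = 13, by the inverse law of cosines:
  cos(∠EDW) = (DE² + DW² - EW²) / (2·DE·DW)
  ∠EDW = 68.96°

Step 9: From ED = 5, EV = √89, DV = 8, by the inverse law of cosines:
  cos(∠DEV) = (ED² + EV² - DV²) / (2·ED·EV)
  ∠DEV = 57.99°

Step 10: From ED = 5, EX = 5.69, DX = 8, by the inverse law of cosines:
  cos(∠DEX) = (ED² + EX² - DX²) / (2·ED·EX)
  ∠DEX = 96.62°

Step 11: From WD = √194, WE = 13, DE = 5, by the inverse law of cosines:
  cos(∠DWE) = (WD² + WE² - DE²) / (2·WD·WE)
  ∠DWE = 21.04°

Step 12: From XD = 8, XE = 5.69, DE = 5, by the inverse law of cosines:
  cos(∠DXE) = (XD² + XE² - DE²) / (2·XD·XE)
  ∠DXE = 38.38°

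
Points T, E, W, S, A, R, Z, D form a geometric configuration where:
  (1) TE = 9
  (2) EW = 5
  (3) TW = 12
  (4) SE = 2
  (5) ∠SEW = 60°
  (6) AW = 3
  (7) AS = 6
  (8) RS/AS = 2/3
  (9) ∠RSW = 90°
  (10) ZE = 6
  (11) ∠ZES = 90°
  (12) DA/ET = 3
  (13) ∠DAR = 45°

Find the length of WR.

From the given relations: RS = 2/3·AS = 2/3·6 = 4.
Step 1: By the law of cosines on triangle SEW: SW² = 2² + 5² − 2·2·5·cos(60°) = 19, so SW = √19.
Step 2: By the law of cosines on triangle WSR: WR² = √19² + 4² − 2·√19·4·cos(90°) = 35, so WR = √35.

Therefore, the length of WR = √35.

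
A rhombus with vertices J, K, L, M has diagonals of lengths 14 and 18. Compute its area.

Area = (14 * 18) / 2 = 252 / 2 = 126

126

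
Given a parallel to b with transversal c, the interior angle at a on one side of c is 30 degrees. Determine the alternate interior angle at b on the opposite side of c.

Alternate interior angles lie on opposite sides of the transversal, between the parallel lines.
By the alternate interior angle theorem, they are equal: 30 degrees.

30 degrees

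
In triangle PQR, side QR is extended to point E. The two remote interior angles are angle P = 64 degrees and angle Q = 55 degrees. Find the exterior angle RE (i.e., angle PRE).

The interior angle at R is 180 - 64 - 55 = 61 degrees.
The exterior angle and interior angle at R are supplementary:
Exterior angle = 180 - 61 = 119 degrees.

119 degrees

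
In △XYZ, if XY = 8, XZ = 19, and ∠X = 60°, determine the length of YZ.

By the law of cosines: YZ^2 = XY^2 + XZ^2 - 2*XY*XZ*cos(X)
YZ^2 = 8^2 + 19^2 - 2*8*19*cos(60°)
YZ^2 = 64 + 361 - 304*(1/2)
YZ^2 = 273
YZ = sqrt(273)

sqrt(273)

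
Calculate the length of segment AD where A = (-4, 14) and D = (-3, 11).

d = sqrt((1)^2 + (-3)^2) = sqrt(10)

sqrt(10)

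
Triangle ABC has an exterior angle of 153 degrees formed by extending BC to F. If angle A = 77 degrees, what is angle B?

By the exterior angle theorem: exterior angle = sum of remote interior angles.
153 = 77 + angle B
angle B = 153 - 77 = 76 degrees

76 degrees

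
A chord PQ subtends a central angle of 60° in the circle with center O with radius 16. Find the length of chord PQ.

Chord = 2(16) sin(30°) = 16

16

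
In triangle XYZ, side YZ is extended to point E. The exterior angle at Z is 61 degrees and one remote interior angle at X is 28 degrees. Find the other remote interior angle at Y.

The exterior angle theorem states that an exterior angle equals the sum of the two non-adjacent interior angles.
So 61 = 28 + angle Y, which gives angle Y = 61 - 28 = 33 degrees.

33 degrees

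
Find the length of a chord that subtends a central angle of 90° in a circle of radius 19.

Chord = 2(19) sin(45°) = 19*sqrt(2)

19*sqrt(2)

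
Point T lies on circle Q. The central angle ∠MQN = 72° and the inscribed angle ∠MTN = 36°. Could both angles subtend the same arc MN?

By the inscribed angle theorem, if both angles subtend the same arc, the inscribed angle must be half the central angle.
Half of 72° = 36°, which equals the given inscribed angle of 36°.
Therefore, yes, they correspond to the same arc.

Yes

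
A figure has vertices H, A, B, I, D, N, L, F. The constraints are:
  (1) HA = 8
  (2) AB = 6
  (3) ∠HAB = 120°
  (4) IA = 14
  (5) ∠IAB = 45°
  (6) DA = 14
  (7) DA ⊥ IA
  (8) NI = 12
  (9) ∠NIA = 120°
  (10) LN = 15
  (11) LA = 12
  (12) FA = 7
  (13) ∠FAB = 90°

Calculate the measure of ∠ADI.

Step 1: By the law of cosines on triangle DAI: DI² = 14² + 14² − 2·14·14·cos(90°) = 392, so DI = 14·√2.
Step 2: By the inverse law of cosines on triangle ADI: cos(∠ADI) = (14² + (14·√2)² − 14²) / (2·14·14·√2) = 392/554.37 = 0.7071, so ∠ADI = 45°.

Therefore, the measure of angle ∠ADI = 45°.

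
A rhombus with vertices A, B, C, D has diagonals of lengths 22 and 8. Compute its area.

Area of a rhombus = (d1 * d2) / 2
Area = (22 * 8) / 2
Area = 176 / 2
Area = 88

88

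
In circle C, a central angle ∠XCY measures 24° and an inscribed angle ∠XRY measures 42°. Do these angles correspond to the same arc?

By the inscribed angle theorem, the inscribed angle for a central angle of 24° should be 24° / 2 = 12°.
The given inscribed angle is 42°, which does not equal 12°.
Therefore, no, they do not correspond to the same arc.

No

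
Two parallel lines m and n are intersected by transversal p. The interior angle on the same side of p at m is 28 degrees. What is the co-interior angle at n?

Co-interior (same-side interior) angles are between the parallel lines on the same side of the transversal.
Unlike corresponding or alternate interior angles, they are supplementary rather than equal.
So the angle = 180 - 28 = 152 degrees.

152 degrees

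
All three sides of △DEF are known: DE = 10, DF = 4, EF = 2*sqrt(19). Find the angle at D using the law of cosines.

By the inverse law of cosines: cos(D) = (DE² + DF² - EF²) / (2 × DE × DF)
cos(D) = (10² + 4² - (2*sqrt(19))²) / (2 × 10 × 4)
cos(D) = (100 + 16 - (76)) / 80
cos(D) = 1/2
D = arccos(1/2) = 60°

60°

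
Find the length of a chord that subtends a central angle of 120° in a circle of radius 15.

Drop a perpendicular from the center to the chord, bisecting both the chord and the central angle.
Each half-chord = r sin(θ/2) = 15 sin(60°).
The full chord = 2 × 15 × sin(60°) = 15*sqrt(3).

15*sqrt(3)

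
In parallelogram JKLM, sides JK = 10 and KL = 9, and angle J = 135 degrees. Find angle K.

Opposite sides of a parallelogram are parallel, so consecutive angles form co-interior angles on a transversal.
Co-interior angles sum to 180°, giving angle K = 180 - 135 = 45 degrees.

45 degrees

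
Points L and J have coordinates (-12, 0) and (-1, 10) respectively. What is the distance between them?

d = sqrt((-1 - -12)^2 + (10 - 0)^2)
d = sqrt(11^2 + 10^2)
d = sqrt(121 + 100)
d = sqrt(221)

sqrt(221)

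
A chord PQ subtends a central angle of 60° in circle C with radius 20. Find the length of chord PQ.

Drop a perpendicular from the center to the chord, bisecting both the chord and the central angle.
Each half-chord = r sin(θ/2) = 20 sin(30°).
The full chord = 2 × 20 × sin(30°) = 20.

20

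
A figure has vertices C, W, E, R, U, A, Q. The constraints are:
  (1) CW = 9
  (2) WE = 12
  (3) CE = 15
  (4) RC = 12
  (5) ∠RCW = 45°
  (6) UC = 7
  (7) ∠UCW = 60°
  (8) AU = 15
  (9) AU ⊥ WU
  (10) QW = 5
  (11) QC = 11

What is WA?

Step 1: By the law of cosines on triangle UCW: UW² = 7² + 9² − 2·7·9·cos(60°) = 67, so UW = √67.
Step 2: By the law of cosines on triangle WUA: WA² = √67² + 15² − 2·√67·15·cos(90°) = 292, so WA = 2·√73.

Therefore, the length of WA = 2·√73.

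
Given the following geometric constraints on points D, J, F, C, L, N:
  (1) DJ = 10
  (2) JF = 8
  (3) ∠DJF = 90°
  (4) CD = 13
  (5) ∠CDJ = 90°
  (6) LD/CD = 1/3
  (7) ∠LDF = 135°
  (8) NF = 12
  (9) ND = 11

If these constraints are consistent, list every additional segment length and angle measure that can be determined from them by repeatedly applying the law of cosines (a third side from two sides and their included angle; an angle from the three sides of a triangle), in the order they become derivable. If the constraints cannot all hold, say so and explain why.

The constraints are consistent. Derivable facts, in order:
After 1 step:
- DF = 2·√41
- JC ≈ 16.4
After 2 steps:
- FL ≈ 16.16
- ∠CJD = 52.43°
- ∠DCJ = 37.57°
- ∠DFJ = 51.34°
- ∠DFN = 52.52°
- ∠DNF = 67.51°
- ∠FDJ = 38.66°
- ∠FDN = 59.97°
After 3 steps:
- ∠DFL = 10.93°
- ∠DLF = 34.07°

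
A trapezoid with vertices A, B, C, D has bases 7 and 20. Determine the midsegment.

midsegment = (7 + 20) / 2 = 27 / 2 = 27/2

27/2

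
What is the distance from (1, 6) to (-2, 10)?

d = sqrt((-3)^2 + (4)^2) = sqrt(25) = 5

5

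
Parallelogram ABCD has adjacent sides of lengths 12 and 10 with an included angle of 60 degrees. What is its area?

The area of a parallelogram equals the product of two adjacent sides times the sine of the included angle.
This is because the height equals 10 * sin(60°) = 5*sqrt(3).
Area = 12 * 5*sqrt(3) = 60*sqrt(3)

60*sqrt(3)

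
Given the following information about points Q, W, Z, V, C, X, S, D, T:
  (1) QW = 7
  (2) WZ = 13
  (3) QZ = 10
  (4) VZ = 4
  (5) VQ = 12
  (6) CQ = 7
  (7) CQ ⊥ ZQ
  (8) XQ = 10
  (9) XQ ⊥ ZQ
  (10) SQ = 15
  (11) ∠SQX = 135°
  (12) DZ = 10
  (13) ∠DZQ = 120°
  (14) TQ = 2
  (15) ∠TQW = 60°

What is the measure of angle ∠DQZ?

Step 1: By the law of cosines on triangle QZD: QD² = 10² + 10² − 2·10·10·cos(120°) = 300, so QD = 10·√3.
Step 2: By the inverse law of cosines on triangle DQZ: cos(∠DQZ) = ((10·√3)² + 10² − 10²) / (2·10·√3·10) = 300/346.41 = 0.866, so ∠DQZ = 30°.

Therefore, the measure of angle ∠DQZ = 30°.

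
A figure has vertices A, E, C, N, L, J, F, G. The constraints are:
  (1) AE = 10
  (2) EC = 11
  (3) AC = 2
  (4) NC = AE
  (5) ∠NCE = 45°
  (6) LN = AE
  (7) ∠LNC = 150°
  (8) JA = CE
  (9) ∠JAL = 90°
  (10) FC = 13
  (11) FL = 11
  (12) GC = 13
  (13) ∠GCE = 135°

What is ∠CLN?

From the given relations: LN = AE = 10; NC = AE = 10.
Step 1: By the law of cosines on triangle LNC: LC² = 10² + 10² − 2·10·10·cos(150°) = 373.21, so LC ≈ 19.32.
Step 2: By the inverse law of cosines on triangle CLN: cos(∠CLN) = (19.32² + 10² − 10²) / (2·19.32·10) = 373.21/386.37 = 0.9659, so ∠CLN = 15°.

Therefore, the measure of angle ∠CLN = 15°.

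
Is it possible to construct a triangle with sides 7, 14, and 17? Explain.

Yes.
The triangle inequality requires that the sum of any two sides exceeds the third.
Here 7 + 14 = 21 > 17, so the condition is met.

Yes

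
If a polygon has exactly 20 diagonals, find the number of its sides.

Using d = n(n - 3)/2, we solve 20 = n(n - 3)/2.
So n(n - 3) = 40.
Testing n = 8: 8 * 5 = 40 = 40. Correct.
The polygon has 8 sides.

8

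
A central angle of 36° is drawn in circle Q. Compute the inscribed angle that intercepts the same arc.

By the inscribed angle theorem, the inscribed angle is half the central angle.
Inscribed angle = 36° / 2 = 18°

18°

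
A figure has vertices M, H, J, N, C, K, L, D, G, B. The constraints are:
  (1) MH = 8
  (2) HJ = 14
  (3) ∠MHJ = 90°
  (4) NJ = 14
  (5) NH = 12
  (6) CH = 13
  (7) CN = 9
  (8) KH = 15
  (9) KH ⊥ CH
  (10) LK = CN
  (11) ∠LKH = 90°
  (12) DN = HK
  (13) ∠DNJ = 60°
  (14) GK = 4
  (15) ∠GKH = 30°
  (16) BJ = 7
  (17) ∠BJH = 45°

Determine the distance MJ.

Step 1: By the law of cosines on triangle MHJ: MJ² = 8² + 14² − 2·8·14·cos(90°) = 260, so MJ = 2·√65.

Therefore, the length of MJ = 2·√65.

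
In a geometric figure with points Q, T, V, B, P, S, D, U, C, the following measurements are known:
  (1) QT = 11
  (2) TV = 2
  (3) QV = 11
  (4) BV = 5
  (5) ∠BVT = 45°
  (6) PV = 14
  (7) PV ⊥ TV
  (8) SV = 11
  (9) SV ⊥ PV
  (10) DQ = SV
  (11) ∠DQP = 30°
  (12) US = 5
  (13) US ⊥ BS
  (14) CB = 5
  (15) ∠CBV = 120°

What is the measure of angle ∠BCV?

Step 1: By the law of cosines on triangle CBV: CV² = 5² + 5² − 2·5·5·cos(120°) = 75, so CV = 5·√3.
Step 2: By the inverse law of cosines on triangle BCV: cos(∠BCV) = (5² + (5·√3)² − 5²) / (2·5·5·√3) = 75/86.6 = 0.866, so ∠BCV = 30°.

Therefore, the measure of angle ∠BCV = 30°.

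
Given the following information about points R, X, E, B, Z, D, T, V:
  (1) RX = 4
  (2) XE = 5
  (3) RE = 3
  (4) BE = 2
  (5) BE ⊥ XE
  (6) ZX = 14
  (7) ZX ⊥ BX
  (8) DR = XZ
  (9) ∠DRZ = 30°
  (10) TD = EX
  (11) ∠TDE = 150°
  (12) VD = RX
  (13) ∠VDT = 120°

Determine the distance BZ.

Step 1: By the law of cosines on triangle BEX: BX² = 2² + 5² − 2·2·5·cos(90°) = 29, so BX = √29.
Step 2: By the law of cosines on triangle BXZ: BZ² = √29² + 14² − 2·√29·14·cos(90°) = 225, so BZ = 15.

Therefore, the length of BZ = 15.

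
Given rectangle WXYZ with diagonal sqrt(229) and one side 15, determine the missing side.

Using the Pythagorean theorem: d^2 = a^2 + b^2
b^2 = d^2 - a^2
b^2 = 229 - 225
b^2 = 4
b = sqrt(4) = 2

2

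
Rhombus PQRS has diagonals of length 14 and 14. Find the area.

The diagonals of a rhombus divide it into four right triangles.
Each triangle has legs 14/ 2 = 7 and 14/2 = 7, so each has area (1/2)*7*7 = 49/2.
Four such triangles give total area = (d1 * d2) / 2 = 98.

98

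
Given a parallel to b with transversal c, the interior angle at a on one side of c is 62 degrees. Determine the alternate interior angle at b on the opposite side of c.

Alternate interior angles lie on opposite sides of the transversal, between the parallel lines.
By the alternate interior angle theorem, they are equal: 62 degrees.

62 degrees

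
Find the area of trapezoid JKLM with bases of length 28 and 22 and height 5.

Area = (28 + 22) * 5 / 2 = 250 / 2 = 125

125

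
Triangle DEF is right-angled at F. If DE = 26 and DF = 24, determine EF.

Rearranging the Pythagorean theorem to solve for the unknown leg:
leg^2 = hypotenuse^2 - known_leg^2 = 676 - 576 = 100
leg = sqrt(100) = 10.

10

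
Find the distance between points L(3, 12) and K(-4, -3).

d = sqrt((-4 - 3)^2 + (-3 - 12)^2)
d = sqrt(-7^2 + -15^2)
d = sqrt(49 + 225)
d = sqrt(274)

sqrt(274)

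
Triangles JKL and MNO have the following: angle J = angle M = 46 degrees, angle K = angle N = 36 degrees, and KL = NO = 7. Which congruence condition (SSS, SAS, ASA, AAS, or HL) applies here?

The given information matches AAS: Two pairs of corresponding angles and a non-included side are equal (Angle-Angle-Side).

AAS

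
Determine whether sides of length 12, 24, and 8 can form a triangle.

The longest side is 24. The other two sides sum to 8 + 12 = 20.
Since 20 ≤ 24, the two shorter sides cannot reach around to close the triangle.

No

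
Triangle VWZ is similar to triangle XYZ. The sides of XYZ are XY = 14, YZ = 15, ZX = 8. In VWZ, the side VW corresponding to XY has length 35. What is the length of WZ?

Since the triangles are similar, the ratio of corresponding sides is constant.
Scale factor k = VW / XY = 35 / 14 = 5/2
WZ = k * YZ = 5/2 * 15 = 75/2

75/2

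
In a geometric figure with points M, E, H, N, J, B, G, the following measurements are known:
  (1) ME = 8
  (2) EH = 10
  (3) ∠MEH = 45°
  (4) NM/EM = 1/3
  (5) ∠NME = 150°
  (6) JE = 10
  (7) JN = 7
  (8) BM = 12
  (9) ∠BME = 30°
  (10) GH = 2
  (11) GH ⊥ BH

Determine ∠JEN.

From the given relations: NM = 1/3·EM = 1/3·8 ≈ 2.67.
Step 1: By the law of cosines on triangle EMN: EN² = 8² + 2.67² − 2·8·2.67·cos(150°) = 108.06, so EN ≈ 10.4.
Step 2: By the inverse law of cosines on triangle JEN: cos(∠JEN) = (10² + 10.4² − 7²) / (2·10·10.4) = 159.06/207.91 = 0.7651, so ∠JEN = 40.09°.

Therefore, the measure of angle ∠JEN = 40.09°.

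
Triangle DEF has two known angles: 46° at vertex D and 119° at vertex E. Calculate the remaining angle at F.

angle F = 180 - 46 - 119 = 15 degrees.

15 degrees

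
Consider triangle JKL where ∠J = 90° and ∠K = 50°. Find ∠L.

Let angle L = x. Then 90 + 50 + x = 180.
x = 180 - 140 = 40 degrees.

40 degrees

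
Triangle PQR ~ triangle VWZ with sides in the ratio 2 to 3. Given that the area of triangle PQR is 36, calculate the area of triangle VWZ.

For similar figures, the area ratio equals the square of the side ratio.
Side ratio (PQR to VWZ) = 2:3, so area ratio = 2^2:3^2 = 4:9.
If the area of PQR is 36, then the area of VWZ = 36 * (9/4) = 81.

81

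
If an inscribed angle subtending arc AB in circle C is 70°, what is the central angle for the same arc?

By the inscribed angle theorem, the central angle is twice the inscribed angle.
Central angle = 2 × 70° = 140°

140°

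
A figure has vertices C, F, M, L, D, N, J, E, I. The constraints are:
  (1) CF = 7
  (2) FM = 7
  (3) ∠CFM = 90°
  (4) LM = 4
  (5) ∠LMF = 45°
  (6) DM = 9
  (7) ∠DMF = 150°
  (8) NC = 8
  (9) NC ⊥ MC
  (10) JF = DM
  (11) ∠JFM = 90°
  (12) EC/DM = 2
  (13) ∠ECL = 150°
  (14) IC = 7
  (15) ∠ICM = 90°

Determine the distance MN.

Step 1: By the law of cosines on triangle CFM: CM² = 7² + 7² − 2·7·7·cos(90°) = 98, so CM = 7·√2.
Step 2: By the law of cosines on triangle MCN: MN² = (7·√2)² + 8² − 2·7·√2·8·cos(90°) = 162, so MN = 9·√2.

Therefore, the length of MN = 9·√2.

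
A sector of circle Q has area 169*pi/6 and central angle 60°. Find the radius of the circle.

Sector area A = πr² × θ/360, so r² = 360A / (πθ).
r² = 360 × 169*pi/6 / (π × 60)
r² = 169
r = 13

13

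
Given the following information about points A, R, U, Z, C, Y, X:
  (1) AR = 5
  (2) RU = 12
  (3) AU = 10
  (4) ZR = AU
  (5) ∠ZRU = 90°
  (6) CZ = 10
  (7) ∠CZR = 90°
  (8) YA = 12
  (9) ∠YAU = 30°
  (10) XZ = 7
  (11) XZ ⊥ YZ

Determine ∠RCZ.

From the given relations: ZR = AU = 10.
Step 1: By the law of cosines on triangle CZR: CR² = 10² + 10² − 2·10·10·cos(90°) = 200, so CR = 10·√2.
Step 2: By the inverse law of cosines on triangle RCZ: cos(∠RCZ) = ((10·√2)² + 10² − 10²) / (2·10·√2·10) = 200/282.84 = 0.7071, so ∠RCZ = 45°.

Therefore, the measure of angle ∠RCZ = 45°.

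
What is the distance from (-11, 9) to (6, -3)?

d = sqrt((6 - -11)^2 + (-3 - 9)^2)
d = sqrt(17^2 + -12^2)
d = sqrt(289 + 144)
d = sqrt(433)

sqrt(433)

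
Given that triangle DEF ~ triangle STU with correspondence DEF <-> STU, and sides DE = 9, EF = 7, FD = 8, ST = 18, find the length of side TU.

Since the triangles are similar, the ratio of corresponding sides is constant.
Scale factor k = ST / DE = 18 / 9 = 2
TU = k * EF = 2 * 7 = 14

14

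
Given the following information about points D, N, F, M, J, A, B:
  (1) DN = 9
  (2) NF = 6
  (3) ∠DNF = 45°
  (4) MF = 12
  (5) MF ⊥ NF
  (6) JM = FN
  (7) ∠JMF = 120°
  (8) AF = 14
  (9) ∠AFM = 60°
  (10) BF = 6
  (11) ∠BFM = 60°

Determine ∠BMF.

Step 1: By the law of cosines on triangle MFB: MB² = 12² + 6² − 2·12·6·cos(60°) = 108, so MB = 6·√3.
Step 2: By the inverse law of cosines on triangle BMF: cos(∠BMF) = ((6·√3)² + 12² − 6²) / (2·6·√3·12) = 216/249.42 = 0.866, so ∠BMF = 30°.

Therefore, the measure of angle ∠BMF = 30°.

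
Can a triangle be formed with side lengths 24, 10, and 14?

The longest side is 24. The other two sides sum to 10 + 14 = 24.
Since 24 ≤ 24, the two shorter sides cannot reach around to close the triangle.

No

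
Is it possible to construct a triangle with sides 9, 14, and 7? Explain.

Sort the sides: 7, 9, 14.
It suffices to check that the sum of the two smallest exceeds the largest:
7 + 9 = 16 > 14. ✓
Yes, a valid triangle can be formed.

Yes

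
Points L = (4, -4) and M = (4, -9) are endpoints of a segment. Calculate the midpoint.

M = ((x₁ + x₂)/2, (y₁ + y₂)/2)
= ((4 + 4)/2, (-4 + -9)/2)
= (8/2, -13/2) = (4, -13/2)

(4, -13/2)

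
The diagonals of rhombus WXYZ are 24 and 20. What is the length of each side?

The diagonals of a rhombus bisect each other at right angles.
Half-diagonals: 24/2 = 12 and 20/2 = 10
side = sqrt(12^2 + 10^2)
side = sqrt(144 + 100)
side = sqrt(244) = 2*sqrt(61)

2*sqrt(61)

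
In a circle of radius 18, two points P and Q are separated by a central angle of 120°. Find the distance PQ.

Drop a perpendicular from the center to the chord, bisecting both the chord and the central angle.
Each half-chord = r sin(θ/2) = 18 sin(60°).
The full chord = 2 × 18 × sin(60°) = 18*sqrt(3).

18*sqrt(3)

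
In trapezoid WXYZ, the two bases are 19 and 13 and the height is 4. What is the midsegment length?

midsegment = (19 + 13) / 2 = 32 / 2 = 16

16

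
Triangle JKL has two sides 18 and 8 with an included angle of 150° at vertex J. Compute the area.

Area = (1/2)(18)(8) sin(150°) = (1/2)(18)(8)(1/2) = 36

36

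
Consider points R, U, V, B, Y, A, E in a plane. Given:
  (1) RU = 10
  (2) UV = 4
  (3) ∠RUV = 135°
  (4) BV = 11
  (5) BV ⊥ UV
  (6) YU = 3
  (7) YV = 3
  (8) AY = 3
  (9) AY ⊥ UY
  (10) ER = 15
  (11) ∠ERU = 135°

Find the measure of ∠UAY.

Step 1: By the law of cosines on triangle AYU: AU² = 3² + 3² − 2·3·3·cos(90°) = 18, so AU = 3·√2.
Step 2: By the inverse law of cosines on triangle UAY: cos(∠UAY) = ((3·√2)² + 3² − 3²) / (2·3·√2·3) = 18/25.46 = 0.7071, so ∠UAY = 45°.

Therefore, the measure of angle ∠UAY = 45°.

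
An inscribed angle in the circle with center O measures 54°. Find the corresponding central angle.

Central angle = 2 × 54° = 108° (inscribed angle theorem).

108°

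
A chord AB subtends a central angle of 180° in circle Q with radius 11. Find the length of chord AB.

Drop a perpendicular from the center to the chord, bisecting both the chord and the central angle.
Each half-chord = r sin(θ/2) = 11 sin(90°).
The full chord = 2 × 11 × sin(90°) = 22.

22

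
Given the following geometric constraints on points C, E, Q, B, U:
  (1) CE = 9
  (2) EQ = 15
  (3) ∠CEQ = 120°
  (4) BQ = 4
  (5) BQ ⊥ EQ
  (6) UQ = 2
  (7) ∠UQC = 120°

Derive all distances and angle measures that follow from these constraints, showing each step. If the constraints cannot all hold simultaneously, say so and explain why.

The constraints are consistent.

Step 1: From CE = 9, EQ = 15, and ∠CEQ = 120°, by the law of cosines:
  CQ² = CE² + EQ² - 2·CE·EQ·cos(120°) = 81 + 225 + 135 = 441
  CQ = 21

Step 2: From EQ = 15, QB = 4, and ∠EQB = 90°, by the law of cosines:
  EB² = EQ² + QB² - 2·EQ·QB·cos(90°) = 225 + 16 - 0 = 241
  EB ≈ 15.52

Step 3: From CQ = 21, QU = 2, and ∠CQU = 120°, by the law of cosines:
  CU² = CQ² + QU² - 2·CQ·QU·cos(120°) = 441 + 4 + 42 = 487
  CU ≈ 22.07

Step 4: From CE = 9, CQ = 21, EQ = 15, by the inverse law of cosines:
  cos(∠ECQ) = (CE² + CQ² - EQ²) / (2·CE·CQ)
  ∠ECQ = 38.21°

Step 5: From EB = 15.52, EQ = 15, BQ = 4, by the inverse law of cosines:
  cos(∠BEQ) = (EB² + EQ² - BQ²) / (2·EB·EQ)
  ∠BEQ = 14.93°

Step 6: From QC = 21, QE = 15, CE = 9, by the inverse law of cosines:
  cos(∠CQE) = (QC² + QE² - CE²) / (2·QC·QE)
  ∠CQE = 21.79°

Step 7: From BE = 15.52, BQ = 4, EQ = 15, by the inverse law of cosines:
  cos(∠EBQ) = (BE² + BQ² - EQ²) / (2·BE·BQ)
  ∠EBQ = 75.07°

Step 8: From CQ = 21, CU = 22.07, QU = 2, by the inverse law of cosines:
  cos(∠QCU) = (CQ² + CU² - QU²) / (2·CQ·CU)
  ∠QCU = 4.5°

Step 9: From UC = 22.07, UQ = 2, CQ = 21, by the inverse law of cosines:
  cos(∠CUQ) = (UC² + UQ² - CQ²) / (2·UC·UQ)
  ∠CUQ = 55.5°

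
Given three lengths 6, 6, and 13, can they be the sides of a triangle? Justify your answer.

No.
The triangle inequality is violated: 6 + 6 = 12 ≤ 13.
These lengths cannot form a triangle.

No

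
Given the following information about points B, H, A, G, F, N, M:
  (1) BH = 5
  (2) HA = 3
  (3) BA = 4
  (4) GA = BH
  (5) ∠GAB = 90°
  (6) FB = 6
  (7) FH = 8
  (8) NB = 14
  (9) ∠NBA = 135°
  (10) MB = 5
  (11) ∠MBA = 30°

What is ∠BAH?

Step 1: By the inverse law of cosines on triangle BAH: cos(∠BAH) = (4² + 3² − 5²) / (2·4·3) = 0/24 = 0, so ∠BAH = 90°.

Therefore, the measure of angle ∠BAH = 90°.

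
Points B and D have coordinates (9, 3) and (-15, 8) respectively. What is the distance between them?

d = sqrt((-15 - 9)^2 + (8 - 3)^2)
d = sqrt(-24^2 + 5^2)
d = sqrt(576 + 25)
d = sqrt(601)

sqrt(601)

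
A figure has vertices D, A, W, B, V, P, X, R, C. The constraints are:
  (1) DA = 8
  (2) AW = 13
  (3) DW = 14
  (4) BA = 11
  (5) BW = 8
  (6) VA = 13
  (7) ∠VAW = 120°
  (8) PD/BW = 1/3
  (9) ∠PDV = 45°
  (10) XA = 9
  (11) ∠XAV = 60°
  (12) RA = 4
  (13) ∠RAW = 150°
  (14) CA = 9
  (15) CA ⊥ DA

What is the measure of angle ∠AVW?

Step 1: By the law of cosines on triangle VAW: VW² = 13² + 13² − 2·13·13·cos(120°) = 507, so VW = 13·√3.
Step 2: By the inverse law of cosines on triangle AVW: cos(∠AVW) = (13² + (13·√3)² − 13²) / (2·13·13·√3) = 507/585.43 = 0.866, so ∠AVW = 30°.

Therefore, the measure of angle ∠AVW = 30°.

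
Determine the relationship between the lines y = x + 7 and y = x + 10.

Slope of line 1: m1 = 1
Slope of line 2: m2 = 1
Since m1 = m2 = 1, the lines are parallel.

Parallel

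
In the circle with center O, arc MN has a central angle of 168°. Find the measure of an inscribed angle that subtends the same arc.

Inscribed angle = 168° / 2 = 84° (inscribed angle theorem).

84°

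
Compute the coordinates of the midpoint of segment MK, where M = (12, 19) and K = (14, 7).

The midpoint is the point halfway along the segment.
Move half the horizontal distance: 12 + (14 - 12)/2 = 12 + 2/2 = 13
Move half the vertical distance: 19 + (7 - 19)/2 = 19 + -12/2 = 13
Midpoint = (13, 13)

(13, 13)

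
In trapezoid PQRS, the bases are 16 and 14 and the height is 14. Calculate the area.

Area of a trapezoid = (base1 + base2) * height / 2
Area = (16 + 14) * 14 / 2
Area = 30 * 14 / 2
Area = 420 / 2
Area = 210

210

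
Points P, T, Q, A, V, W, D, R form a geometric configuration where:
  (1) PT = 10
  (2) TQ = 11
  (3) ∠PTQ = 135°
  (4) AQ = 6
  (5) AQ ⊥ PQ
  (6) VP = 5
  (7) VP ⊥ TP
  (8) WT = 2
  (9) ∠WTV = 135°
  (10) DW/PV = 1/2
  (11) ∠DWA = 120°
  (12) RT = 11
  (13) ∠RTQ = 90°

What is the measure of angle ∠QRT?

Step 1: By the law of cosines on triangle RTQ: RQ² = 11² + 11² − 2·11·11·cos(90°) = 242, so RQ = 11·√2.
Step 2: By the inverse law of cosines on triangle QRT: cos(∠QRT) = ((11·√2)² + 11² − 11²) / (2·11·√2·11) = 242/342.24 = 0.7071, so ∠QRT = 45°.

Therefore, the measure of angle ∠QRT = 45°.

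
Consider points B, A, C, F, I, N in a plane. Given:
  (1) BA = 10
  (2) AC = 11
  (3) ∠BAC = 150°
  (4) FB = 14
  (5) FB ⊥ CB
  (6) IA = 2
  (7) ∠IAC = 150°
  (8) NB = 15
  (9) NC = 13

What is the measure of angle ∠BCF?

Step 1: By the law of cosines on triangle CAB: CB² = 11² + 10² − 2·11·10·cos(150°) = 411.53, so CB ≈ 20.29.
Step 2: By the law of cosines on triangle CBF: CF² = 20.29² + 14² − 2·20.29·14·cos(90°) = 607.53, so CF ≈ 24.65.
Step 3: By the inverse law of cosines on triangle BCF: cos(∠BCF) = (20.29² + 24.65² − 14²) / (2·20.29·24.65) = 823.05/1000.02 = 0.823, so ∠BCF = 34.61°.

Therefore, the measure of angle ∠BCF = 34.61°.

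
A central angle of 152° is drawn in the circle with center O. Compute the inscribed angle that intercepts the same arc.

Inscribed angle = 152° / 2 = 76° (inscribed angle theorem).

76°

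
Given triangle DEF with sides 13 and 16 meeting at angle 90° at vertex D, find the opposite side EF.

Since angle D = 90°, this is a right triangle and the law of cosines reduces to the Pythagorean theorem.
EF^2 = 13^2 + 16^2 = 425
EF = 5*sqrt(17)

5*sqrt(17)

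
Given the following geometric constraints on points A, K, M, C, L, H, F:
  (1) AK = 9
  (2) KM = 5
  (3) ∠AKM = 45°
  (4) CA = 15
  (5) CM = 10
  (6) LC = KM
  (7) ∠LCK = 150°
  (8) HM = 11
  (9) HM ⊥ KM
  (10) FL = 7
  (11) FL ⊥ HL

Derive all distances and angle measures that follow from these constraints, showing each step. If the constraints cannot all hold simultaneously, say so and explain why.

The constraints are consistent.

From the given relations:
  LC = KM = 5

Step 1: From AK = 9, KM = 5, and ∠AKM = 45°, by the law of cosines:
  AM² = AK² + KM² - 2·AK·KM·cos(45°) = 81 + 25 - 63.64 = 42.36
  AM ≈ 6.51

Step 2: From KM = 5, MH = 11, and ∠KMH = 90°, by the law of cosines:
  KH² = KM² + MH² - 2·KM·MH·cos(90°) = 25 + 121 - 0 = 146
  KH = √146

Step 3: From AC = 15, AM = 6.51, CM = 10, by the inverse law of cosines:
  cos(∠CAM) = (AC² + AM² - CM²) / (2·AC·AM)
  ∠CAM = 31°

Step 4: From AK = 9, AM = 6.51, KM = 5, by the inverse law of cosines:
  cos(∠KAM) = (AK² + AM² - KM²) / (2·AK·AM)
  ∠KAM = 32.9°

Step 5: From KH = √146, KM = 5, HM = 11, by the inverse law of cosines:
  cos(∠HKM) = (KH² + KM² - HM²) / (2·KH·KM)
  ∠HKM = 65.56°

Step 6: From MA = 6.51, MC = 10, AC = 15, by the inverse law of cosines:
  cos(∠AMC) = (MA² + MC² - AC²) / (2·MA·MC)
  ∠AMC = 129.41°

Step 7: From MA = 6.51, MK = 5, AK = 9, by the inverse law of cosines:
  cos(∠AMK) = (MA² + MK² - AK²) / (2·MA·MK)
  ∠AMK = 102.1°

Step 8: From CA = 15, CM = 10, AM = 6.51, by the inverse law of cosines:
  cos(∠ACM) = (CA² + CM² - AM²) / (2·CA·CM)
  ∠ACM = 19.59°

Step 9: From HK = √146, HM = 11, KM = 5, by the inverse law of cosines:
  cos(∠KHM) = (HK² + HM² - KM²) / (2·HK·HM)
  ∠KHM = 24.44°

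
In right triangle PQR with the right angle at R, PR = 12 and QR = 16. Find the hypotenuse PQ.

PQ = sqrt(12^2 + 16^2) = sqrt(400) = 20

20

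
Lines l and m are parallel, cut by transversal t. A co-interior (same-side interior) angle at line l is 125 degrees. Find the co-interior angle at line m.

Co-interior angles sum to 180: 180 - 125 = 55 degrees.

55 degrees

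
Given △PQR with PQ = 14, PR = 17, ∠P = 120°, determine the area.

Area = (1/2) * PQ * PR * sin(P)
Area = (1/2) * 14 * 17 * sin(120°)
Area = (1/2) * 14 * 17 * sqrt(3)/2
Area = 119*sqrt(3)/2

119*sqrt(3)/2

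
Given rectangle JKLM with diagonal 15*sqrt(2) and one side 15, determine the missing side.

The diagonal of a rectangle forms a right triangle with the two sides.
Rearranging the Pythagorean theorem: missing side = sqrt(d^2 - known^2).
= sqrt(450 - 225) = sqrt(225) = 15.

15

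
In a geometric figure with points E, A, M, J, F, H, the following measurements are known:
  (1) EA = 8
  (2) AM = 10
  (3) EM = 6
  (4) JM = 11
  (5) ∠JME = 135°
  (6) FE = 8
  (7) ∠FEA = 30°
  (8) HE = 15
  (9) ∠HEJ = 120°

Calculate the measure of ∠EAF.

Step 1: By the law of cosines on triangle AEF: AF² = 8² + 8² − 2·8·8·cos(30°) = 17.15, so AF ≈ 4.14.
Step 2: By the inverse law of cosines on triangle EAF: cos(∠EAF) = (8² + 4.14² − 8²) / (2·8·4.14) = 17.15/66.26 = 0.2588, so ∠EAF = 75°.

Therefore, the measure of angle ∠EAF = 75°.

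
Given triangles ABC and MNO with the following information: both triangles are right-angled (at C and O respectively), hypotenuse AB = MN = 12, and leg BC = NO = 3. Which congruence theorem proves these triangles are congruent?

Consider the given information: both triangles are right-angled (at C and O respectively), hypotenuse AB = MN = 12, and leg BC = NO = 3
This is not SSS or ASA: SSS requires all three pairs of sides, but we don't have that. ASA requires two angles and the side between them.
The correct criterion is HL. The hypotenuse and one leg of two right triangles are equal (Hypotenuse-Leg).

HL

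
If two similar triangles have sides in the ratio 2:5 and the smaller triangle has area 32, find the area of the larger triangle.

Area ratio = (2/5)^2 = 4/25. Area of the larger triangle = 32 * 25/4 = 200.

200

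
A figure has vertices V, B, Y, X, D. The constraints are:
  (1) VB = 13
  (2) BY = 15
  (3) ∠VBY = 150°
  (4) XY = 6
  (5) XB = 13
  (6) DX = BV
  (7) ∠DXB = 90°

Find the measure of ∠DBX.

From the given relations: DX = BV = 13.
Step 1: By the law of cosines on triangle BXD: BD² = 13² + 13² − 2·13·13·cos(90°) = 338, so BD = 13·√2.
Step 2: By the inverse law of cosines on triangle DBX: cos(∠DBX) = ((13·√2)² + 13² − 13²) / (2·13·√2·13) = 338/478 = 0.7071, so ∠DBX = 45°.

Therefore, the measure of angle ∠DBX = 45°.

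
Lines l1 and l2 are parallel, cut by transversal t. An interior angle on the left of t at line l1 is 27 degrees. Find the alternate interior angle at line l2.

Alternate interior angles are equal: 27 degrees.

27 degrees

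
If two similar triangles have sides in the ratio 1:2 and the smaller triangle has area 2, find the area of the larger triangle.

For similar figures, the area ratio equals the square of the side ratio.
Side ratio (the smaller triangle to the larger triangle) = 1:2, so area ratio = 1^2:2^2 = 1:4.
If the area of the smaller triangle is 2, then the area of the larger triangle = 2 * (4/1) = 8.

8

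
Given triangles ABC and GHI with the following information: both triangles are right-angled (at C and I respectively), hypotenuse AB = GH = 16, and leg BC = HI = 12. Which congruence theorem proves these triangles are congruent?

The given information provides:
both triangles are right-angled (at C and I respectively), hypotenuse AB = GH = 16, and leg BC = HI = 12
This matches the HL congruence theorem.
The hypotenuse and one leg of two right triangles are equal (Hypotenuse-Leg).

HL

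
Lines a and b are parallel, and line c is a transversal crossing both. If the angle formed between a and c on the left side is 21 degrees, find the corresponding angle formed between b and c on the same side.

Corresponding angles formed by parallel lines and a transversal are equal.
The given angle is 21 degrees.
The corresponding angle = 21 degrees.

21 degrees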